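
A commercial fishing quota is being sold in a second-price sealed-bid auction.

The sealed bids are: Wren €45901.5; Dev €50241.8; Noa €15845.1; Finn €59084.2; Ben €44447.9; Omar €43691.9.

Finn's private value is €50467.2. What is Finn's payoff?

€225.4

Highest bid: Finn at €59084.2, so Finn wins.
Second-highest bid: Dev at €50241.8 — that is the price the winner pays.
Finn's payoff = value − price = €50467.2 − €50241.8 = €225.4.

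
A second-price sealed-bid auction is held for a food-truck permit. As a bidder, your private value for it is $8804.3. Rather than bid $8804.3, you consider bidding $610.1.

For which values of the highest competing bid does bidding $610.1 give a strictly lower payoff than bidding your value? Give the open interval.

($610.1, $8804.3)

If the competing bid is below $610.1, both bids win at the same price — no difference.
If it is above $8804.3, both bids lose — no difference.
If it lies strictly between $610.1 and $8804.3, bidding your value wins at a price below your value (positive payoff) while bidding $610.1 loses (payoff 0).
So the deviation strictly hurts on the open interval ($610.1, $8804.3).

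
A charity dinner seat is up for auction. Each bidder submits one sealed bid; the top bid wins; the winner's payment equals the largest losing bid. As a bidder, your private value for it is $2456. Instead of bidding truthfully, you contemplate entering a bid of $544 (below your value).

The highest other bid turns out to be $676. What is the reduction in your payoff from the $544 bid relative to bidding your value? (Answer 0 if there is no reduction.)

$1780

Bidding your value $2456: you win (since $2456 > $676) and pay $676. Payoff $1780.
Bidding $544: you lose. Payoff $0.
The competing bid $676 lies between your shaded bid and your value, so underbidding forfeits an item you could have won at a profitable price.
Loss from deviating = $1780 − ($0) = $1780.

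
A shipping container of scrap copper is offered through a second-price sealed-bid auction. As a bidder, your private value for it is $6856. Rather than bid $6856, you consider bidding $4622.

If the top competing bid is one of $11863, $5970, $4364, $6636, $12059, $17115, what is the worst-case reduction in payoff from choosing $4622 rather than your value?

$11863: same outcome either way → loss $0.
$5970: truthful gives $886, deviation gives $0 → loss $886.
$4364: same outcome either way → loss $0.
$6636: truthful gives $220, deviation gives $0 → loss $220.
$12059: same outcome either way → loss $0.
$17115: same outcome either way → loss $0.
Maximum loss: $886.

$886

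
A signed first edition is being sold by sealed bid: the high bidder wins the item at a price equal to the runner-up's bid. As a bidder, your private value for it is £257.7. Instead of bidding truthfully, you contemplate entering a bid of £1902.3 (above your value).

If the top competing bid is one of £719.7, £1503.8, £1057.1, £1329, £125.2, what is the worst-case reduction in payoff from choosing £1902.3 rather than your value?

£719.7: truthful gives £0, deviation gives −£462 → loss £462.
£1503.8: truthful gives £0, deviation gives −£1246.1 → loss £1246.1.
£1057.1: truthful gives £0, deviation gives −£799.4 → loss £799.4.
£1329: truthful gives £0, deviation gives −£1071.3 → loss £1071.3.
£125.2: same outcome either way → loss £0.
Maximum loss: £1246.1.

£1246.1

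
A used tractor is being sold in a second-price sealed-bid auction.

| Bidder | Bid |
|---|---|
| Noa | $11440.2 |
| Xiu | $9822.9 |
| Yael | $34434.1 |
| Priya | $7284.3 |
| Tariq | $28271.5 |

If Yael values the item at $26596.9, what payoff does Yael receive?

−$1674.6

Highest bid: Yael at $34434.1, so Yael wins.
Second-highest bid: Tariq at $28271.5 — that is the price the winner pays.
Yael's payoff = value − price = $26596.9 − $28271.5 = −$1674.6.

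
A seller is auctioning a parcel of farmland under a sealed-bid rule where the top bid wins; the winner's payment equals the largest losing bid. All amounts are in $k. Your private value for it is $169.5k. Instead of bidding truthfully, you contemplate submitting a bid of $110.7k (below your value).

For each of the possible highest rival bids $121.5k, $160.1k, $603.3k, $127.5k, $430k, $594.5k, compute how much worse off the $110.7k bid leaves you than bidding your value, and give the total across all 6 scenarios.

The deviation costs you only when the competing bid falls strictly between $110.7k and $169.5k; elsewhere both bids give the same outcome.
$121.5k: truthful payoff $48k, deviation payoff $0k → loss $48k.
$160.1k: truthful payoff $9.4k, deviation payoff $0k → loss $9.4k.
$603.3k: outcomes coincide → loss $0k.
$127.5k: truthful payoff $42k, deviation payoff $0k → loss $42k.
$430k: outcomes coincide → loss $0k.
$594.5k: outcomes coincide → loss $0k.
Total loss = $48k + $9.4k + $42k = $99.4k.

$99.4k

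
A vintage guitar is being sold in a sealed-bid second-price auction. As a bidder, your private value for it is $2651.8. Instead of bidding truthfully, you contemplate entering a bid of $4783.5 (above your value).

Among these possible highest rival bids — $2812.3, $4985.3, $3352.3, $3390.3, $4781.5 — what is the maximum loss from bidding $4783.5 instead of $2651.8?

$2812.3: truthful gives $0, deviation gives −$160.5 → loss $160.5.
$4985.3: same outcome either way → loss $0.
$3352.3: truthful gives $0, deviation gives −$700.5 → loss $700.5.
$3390.3: truthful gives $0, deviation gives −$738.5 → loss $738.5.
$4781.5: truthful gives $0, deviation gives −$2129.7 → loss $2129.7.
Maximum loss: $2129.7.

$2129.7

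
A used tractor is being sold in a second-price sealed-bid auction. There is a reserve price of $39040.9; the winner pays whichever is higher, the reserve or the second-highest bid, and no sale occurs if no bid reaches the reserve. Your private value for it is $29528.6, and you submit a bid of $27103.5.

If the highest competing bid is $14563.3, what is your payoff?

Your bid $27103.5 is the highest bid but falls below the reserve $39040.9, so the item goes unsold. Payoff $0.

$0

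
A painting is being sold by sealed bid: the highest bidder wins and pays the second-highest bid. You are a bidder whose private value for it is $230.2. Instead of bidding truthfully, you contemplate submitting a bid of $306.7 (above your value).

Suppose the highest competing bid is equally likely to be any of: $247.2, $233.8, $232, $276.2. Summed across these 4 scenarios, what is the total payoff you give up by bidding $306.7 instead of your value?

The deviation costs you only when the competing bid falls strictly between $230.2 and $306.7; elsewhere both bids give the same outcome.
$247.2: truthful payoff $0, deviation payoff −$17 → loss $17.
$233.8: truthful payoff $0, deviation payoff −$3.6 → loss $3.6.
$232: truthful payoff $0, deviation payoff −$1.8 → loss $1.8.
$276.2: truthful payoff $0, deviation payoff −$46 → loss $46.
Total loss = $17 + $3.6 + $1.8 + $46 = $68.4.

$68.4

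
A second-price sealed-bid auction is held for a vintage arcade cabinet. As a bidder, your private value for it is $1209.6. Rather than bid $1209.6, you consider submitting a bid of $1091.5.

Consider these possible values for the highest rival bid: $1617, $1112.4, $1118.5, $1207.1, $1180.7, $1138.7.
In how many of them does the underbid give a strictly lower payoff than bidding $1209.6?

The deviation hurts exactly when the highest competing bid lies strictly between $1091.5 and $1209.6 — underbidding then forfeits a profitable win.
$1617: above both → same outcome either way.
$1112.4: inside the interval → strictly worse (loss $97.2).
$1118.5: inside the interval → strictly worse (loss $91.1).
$1207.1: inside the interval → strictly worse (loss $2.5).
$1180.7: inside the interval → strictly worse (loss $28.9).
$1138.7: inside the interval → strictly worse (loss $70.9).
Count: 5.

5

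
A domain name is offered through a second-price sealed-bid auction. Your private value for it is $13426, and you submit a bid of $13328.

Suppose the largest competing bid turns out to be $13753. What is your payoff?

$0

Your bid $13328 is below the highest competing bid $13753, so you lose.
A losing bidder pays nothing and receives nothing: payoff = $0.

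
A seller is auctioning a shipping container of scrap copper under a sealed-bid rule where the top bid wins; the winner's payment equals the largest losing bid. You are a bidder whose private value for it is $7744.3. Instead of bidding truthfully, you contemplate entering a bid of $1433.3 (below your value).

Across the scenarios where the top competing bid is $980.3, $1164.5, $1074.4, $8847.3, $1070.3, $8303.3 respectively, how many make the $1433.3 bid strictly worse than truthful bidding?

The deviation hurts exactly when the highest competing bid lies strictly between $1433.3 and $7744.3 — underbidding then forfeits a profitable win.
$980.3: below both → same outcome either way.
$1164.5: below both → same outcome either way.
$1074.4: below both → same outcome either way.
$8847.3: above both → same outcome either way.
$1070.3: below both → same outcome either way.
$8303.3: above both → same outcome either way.
Count: 0.

0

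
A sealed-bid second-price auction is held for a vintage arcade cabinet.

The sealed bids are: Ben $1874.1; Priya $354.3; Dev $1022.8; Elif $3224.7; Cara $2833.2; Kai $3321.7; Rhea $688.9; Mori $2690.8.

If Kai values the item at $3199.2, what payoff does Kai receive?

−$25.5

Highest bid: Kai at $3321.7, so Kai wins.
Second-highest bid: Elif at $3224.7 — that is the price the winner pays.
Kai's payoff = value − price = $3199.2 − $3224.7 = −$25.5.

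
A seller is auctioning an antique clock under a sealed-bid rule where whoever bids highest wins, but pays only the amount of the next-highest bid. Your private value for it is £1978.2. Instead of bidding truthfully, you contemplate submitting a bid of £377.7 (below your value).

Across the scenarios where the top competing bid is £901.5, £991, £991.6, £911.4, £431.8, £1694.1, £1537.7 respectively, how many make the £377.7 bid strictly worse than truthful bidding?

7

The deviation hurts exactly when the highest competing bid lies strictly between £377.7 and £1978.2 — underbidding then forfeits a profitable win.
£901.5: inside the interval → strictly worse (loss £1076.7).
£991: inside the interval → strictly worse (loss £987.2).
£991.6: inside the interval → strictly worse (loss £986.6).
£911.4: inside the interval → strictly worse (loss £1066.8).
£431.8: inside the interval → strictly worse (loss £1546.4).
£1694.1: inside the interval → strictly worse (loss £284.1).
£1537.7: inside the interval → strictly worse (loss £440.5).
Count: 7.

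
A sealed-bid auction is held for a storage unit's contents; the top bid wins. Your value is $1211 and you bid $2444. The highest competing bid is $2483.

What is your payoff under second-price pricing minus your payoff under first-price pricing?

Your bid $2444 is below $2483, so you lose under either rule.
Payoff is $0 in both cases; difference = $0.

$0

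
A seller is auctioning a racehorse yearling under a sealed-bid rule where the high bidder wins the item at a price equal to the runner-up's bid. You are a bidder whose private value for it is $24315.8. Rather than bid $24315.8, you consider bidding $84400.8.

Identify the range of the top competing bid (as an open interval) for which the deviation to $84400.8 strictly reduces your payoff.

If the competing bid is below $24315.8, both bids win at the same price — no difference.
If it is above $84400.8, both bids lose — no difference.
If it lies strictly between $24315.8 and $84400.8, bidding your value loses (payoff 0) while bidding $84400.8 wins at a price above your value (payoff negative).
So the deviation strictly hurts on the open interval ($24315.8, $84400.8).

($24315.8, $84400.8)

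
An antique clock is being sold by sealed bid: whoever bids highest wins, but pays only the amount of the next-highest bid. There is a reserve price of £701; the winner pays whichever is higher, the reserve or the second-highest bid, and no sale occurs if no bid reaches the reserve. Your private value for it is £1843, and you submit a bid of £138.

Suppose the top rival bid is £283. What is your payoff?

Your bid £138 is below the highest competing bid £283, so you lose. Payoff £0.

£0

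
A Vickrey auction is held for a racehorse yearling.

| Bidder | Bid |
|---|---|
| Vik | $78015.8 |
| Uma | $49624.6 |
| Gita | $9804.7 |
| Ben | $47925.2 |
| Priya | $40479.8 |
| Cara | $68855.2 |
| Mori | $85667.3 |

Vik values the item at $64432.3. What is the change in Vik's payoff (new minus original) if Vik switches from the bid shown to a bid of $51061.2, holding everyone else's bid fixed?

The highest bid among the other bidders is $85667.3; Vik's bid doesn't change that.
Original bid $78015.8: Vik is not highest (top rival bid is $85667.3); payoff $0.
Alternative bid $51061.2: Vik is not highest (top rival bid is $85667.3); payoff $0.
Change in payoff = $0 − ($0) = $0.

$0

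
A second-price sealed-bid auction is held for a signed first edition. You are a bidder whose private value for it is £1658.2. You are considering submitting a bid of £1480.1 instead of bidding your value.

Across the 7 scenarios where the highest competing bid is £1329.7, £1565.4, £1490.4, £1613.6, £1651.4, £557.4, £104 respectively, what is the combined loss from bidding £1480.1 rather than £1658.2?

£312

The deviation costs you only when the competing bid falls strictly between £1480.1 and £1658.2; elsewhere both bids give the same outcome.
£1329.7: outcomes coincide → loss £0.
£1565.4: truthful payoff £92.8, deviation payoff £0 → loss £92.8.
£1490.4: truthful payoff £167.8, deviation payoff £0 → loss £167.8.
£1613.6: truthful payoff £44.6, deviation payoff £0 → loss £44.6.
£1651.4: truthful payoff £6.8, deviation payoff £0 → loss £6.8.
£557.4: outcomes coincide → loss £0.
£104: outcomes coincide → loss £0.
Total loss = £92.8 + £167.8 + £44.6 + £6.8 = £312.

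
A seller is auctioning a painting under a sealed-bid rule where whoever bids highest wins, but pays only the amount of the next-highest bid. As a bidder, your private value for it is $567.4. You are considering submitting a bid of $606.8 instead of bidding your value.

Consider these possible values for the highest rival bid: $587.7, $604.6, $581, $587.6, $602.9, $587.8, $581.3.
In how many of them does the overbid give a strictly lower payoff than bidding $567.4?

The deviation hurts exactly when the highest competing bid lies strictly between $567.4 and $606.8 — overbidding then wins at a price above your value.
$587.7: inside the interval → strictly worse (loss $20.3).
$604.6: inside the interval → strictly worse (loss $37.2).
$581: inside the interval → strictly worse (loss $13.6).
$587.6: inside the interval → strictly worse (loss $20.2).
$602.9: inside the interval → strictly worse (loss $35.5).
$587.8: inside the interval → strictly worse (loss $20.4).
$581.3: inside the interval → strictly worse (loss $13.9).
Count: 7.

7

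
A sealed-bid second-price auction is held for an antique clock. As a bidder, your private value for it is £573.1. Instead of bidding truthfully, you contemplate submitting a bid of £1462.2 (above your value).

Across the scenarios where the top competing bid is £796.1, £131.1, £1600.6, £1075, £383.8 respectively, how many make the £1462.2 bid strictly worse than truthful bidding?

2

The deviation hurts exactly when the highest competing bid lies strictly between £573.1 and £1462.2 — overbidding then wins at a price above your value.
£796.1: inside the interval → strictly worse (loss £223).
£131.1: below both → same outcome either way.
£1600.6: above both → same outcome either way.
£1075: inside the interval → strictly worse (loss £501.9).
£383.8: below both → same outcome either way.
Count: 2.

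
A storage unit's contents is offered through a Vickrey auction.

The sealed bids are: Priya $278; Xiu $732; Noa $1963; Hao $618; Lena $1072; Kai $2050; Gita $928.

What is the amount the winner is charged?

Highest bid: Kai at $2050, so Kai wins.
Second-highest bid: Noa at $1963 — that is the price the winner pays.

$1963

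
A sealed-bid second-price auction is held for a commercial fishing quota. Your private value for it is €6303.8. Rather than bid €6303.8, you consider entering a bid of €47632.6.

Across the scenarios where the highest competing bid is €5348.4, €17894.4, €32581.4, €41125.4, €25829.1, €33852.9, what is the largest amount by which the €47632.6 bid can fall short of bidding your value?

€34821.6

€5348.4: same outcome either way → loss €0.
€17894.4: truthful gives €0, deviation gives −€11590.6 → loss €11590.6.
€32581.4: truthful gives €0, deviation gives −€26277.6 → loss €26277.6.
€41125.4: truthful gives €0, deviation gives −€34821.6 → loss €34821.6.
€25829.1: truthful gives €0, deviation gives −€19525.3 → loss €19525.3.
€33852.9: truthful gives €0, deviation gives −€27549.1 → loss €27549.1.
Maximum loss: €34821.6.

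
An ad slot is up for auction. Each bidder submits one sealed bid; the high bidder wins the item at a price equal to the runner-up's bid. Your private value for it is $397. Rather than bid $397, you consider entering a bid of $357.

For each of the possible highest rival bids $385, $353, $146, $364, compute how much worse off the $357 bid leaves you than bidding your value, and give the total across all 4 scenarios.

The deviation costs you only when the competing bid falls strictly between $357 and $397; elsewhere both bids give the same outcome.
$385: truthful payoff $12, deviation payoff $0 → loss $12.
$353: outcomes coincide → loss $0.
$146: outcomes coincide → loss $0.
$364: truthful payoff $33, deviation payoff $0 → loss $33.
Total loss = $12 + $33 = $45.

$45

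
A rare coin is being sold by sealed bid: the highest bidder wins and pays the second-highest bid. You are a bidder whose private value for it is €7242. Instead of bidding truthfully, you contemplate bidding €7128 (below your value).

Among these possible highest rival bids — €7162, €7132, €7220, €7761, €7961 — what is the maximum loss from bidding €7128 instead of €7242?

€7162: truthful gives €80, deviation gives €0 → loss €80.
€7132: truthful gives €110, deviation gives €0 → loss €110.
€7220: truthful gives €22, deviation gives €0 → loss €22.
€7761: same outcome either way → loss €0.
€7961: same outcome either way → loss €0.
Maximum loss: €110.

€110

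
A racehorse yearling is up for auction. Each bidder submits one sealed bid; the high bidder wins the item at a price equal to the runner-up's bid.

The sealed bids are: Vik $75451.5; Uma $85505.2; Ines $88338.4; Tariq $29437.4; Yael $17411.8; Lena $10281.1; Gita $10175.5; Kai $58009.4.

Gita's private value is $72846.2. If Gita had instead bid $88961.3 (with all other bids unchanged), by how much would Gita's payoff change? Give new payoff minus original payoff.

−$15492.2

The highest bid among the other bidders is $88338.4; Gita's bid doesn't change that.
Original bid $10175.5: Gita is not highest (top rival bid is $88338.4); payoff $0.
Alternative bid $88961.3: Gita is highest, pays the top rival bid $88338.4; payoff $72846.2 − $88338.4 = −$15492.2.
Change in payoff = −$15492.2 − ($0) = −$15492.2.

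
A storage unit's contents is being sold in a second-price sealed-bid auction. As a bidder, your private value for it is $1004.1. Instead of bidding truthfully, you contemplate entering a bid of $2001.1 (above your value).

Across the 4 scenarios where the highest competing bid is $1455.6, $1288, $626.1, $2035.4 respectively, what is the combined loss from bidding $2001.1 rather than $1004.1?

The deviation costs you only when the competing bid falls strictly between $1004.1 and $2001.1; elsewhere both bids give the same outcome.
$1455.6: truthful payoff $0, deviation payoff −$451.5 → loss $451.5.
$1288: truthful payoff $0, deviation payoff −$283.9 → loss $283.9.
$626.1: outcomes coincide → loss $0.
$2035.4: outcomes coincide → loss $0.
Total loss = $451.5 + $283.9 = $735.4.
Because the price is fixed by the runner-up's bid, deviating from your value can only change a good outcome into a bad one — never the reverse.

$735.4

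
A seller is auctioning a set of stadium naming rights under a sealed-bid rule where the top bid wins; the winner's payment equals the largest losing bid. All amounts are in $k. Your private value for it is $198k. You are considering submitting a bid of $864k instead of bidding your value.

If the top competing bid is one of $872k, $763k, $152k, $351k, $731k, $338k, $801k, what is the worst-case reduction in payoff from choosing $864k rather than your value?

$872k: same outcome either way → loss $0k.
$763k: truthful gives $0k, deviation gives −$565k → loss $565k.
$152k: same outcome either way → loss $0k.
$351k: truthful gives $0k, deviation gives −$153k → loss $153k.
$731k: truthful gives $0k, deviation gives −$533k → loss $533k.
$338k: truthful gives $0k, deviation gives −$140k → loss $140k.
$801k: truthful gives $0k, deviation gives −$603k → loss $603k.
Maximum loss: $603k.

$603k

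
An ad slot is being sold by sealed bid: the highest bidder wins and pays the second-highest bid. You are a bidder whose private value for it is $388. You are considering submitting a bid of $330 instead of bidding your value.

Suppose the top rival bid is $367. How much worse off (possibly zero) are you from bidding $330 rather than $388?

Bidding your value $388: you win (since $388 > $367) and pay $367. Payoff $21.
Bidding $330: you lose. Payoff $0.
The competing bid $367 lies between your shaded bid and your value, so underbidding forfeits an item you could have won at a profitable price.
Loss from deviating = $21 − ($0) = $21.

$21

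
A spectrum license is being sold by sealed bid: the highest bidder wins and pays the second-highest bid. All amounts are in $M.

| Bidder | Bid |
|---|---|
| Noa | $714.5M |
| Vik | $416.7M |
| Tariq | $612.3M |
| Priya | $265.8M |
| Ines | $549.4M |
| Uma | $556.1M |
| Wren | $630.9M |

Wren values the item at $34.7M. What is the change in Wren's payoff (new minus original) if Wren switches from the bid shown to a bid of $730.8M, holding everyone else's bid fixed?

The highest bid among the other bidders is $714.5M; Wren's bid doesn't change that.
Original bid $630.9M: Wren is not highest (top rival bid is $714.5M); payoff $0M.
Alternative bid $730.8M: Wren is highest, pays the top rival bid $714.5M; payoff $34.7M − $714.5M = −$679.8M.
Change in payoff = −$679.8M − ($0M) = −$679.8M.

−$679.8M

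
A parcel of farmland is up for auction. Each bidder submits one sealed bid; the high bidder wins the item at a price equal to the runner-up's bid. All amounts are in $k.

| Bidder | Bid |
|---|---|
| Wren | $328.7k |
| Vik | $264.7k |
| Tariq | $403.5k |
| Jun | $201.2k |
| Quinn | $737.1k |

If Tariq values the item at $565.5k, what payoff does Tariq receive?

Highest bid: Quinn at $737.1k, so Quinn wins.
Second-highest bid: Tariq at $403.5k — that is the price the winner pays.
Tariq did not win, so Tariq pays nothing and receives nothing: payoff $0k.

$0k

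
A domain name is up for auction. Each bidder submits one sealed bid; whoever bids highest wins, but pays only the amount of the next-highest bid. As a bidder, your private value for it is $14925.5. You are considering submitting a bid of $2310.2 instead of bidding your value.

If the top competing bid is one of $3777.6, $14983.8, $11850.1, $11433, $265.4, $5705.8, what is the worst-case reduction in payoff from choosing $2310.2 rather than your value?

$11147.9

$3777.6: truthful gives $11147.9, deviation gives $0 → loss $11147.9.
$14983.8: same outcome either way → loss $0.
$11850.1: truthful gives $3075.4, deviation gives $0 → loss $3075.4.
$11433: truthful gives $3492.5, deviation gives $0 → loss $3492.5.
$265.4: same outcome either way → loss $0.
$5705.8: truthful gives $9219.7, deviation gives $0 → loss $9219.7.
Maximum loss: $11147.9.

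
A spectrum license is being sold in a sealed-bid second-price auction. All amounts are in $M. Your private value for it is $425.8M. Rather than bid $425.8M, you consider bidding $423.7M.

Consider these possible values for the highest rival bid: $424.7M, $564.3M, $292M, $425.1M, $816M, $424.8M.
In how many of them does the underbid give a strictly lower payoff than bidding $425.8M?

3

The deviation hurts exactly when the highest competing bid lies strictly between $423.7M and $425.8M — underbidding then forfeits a profitable win.
$424.7M: inside the interval → strictly worse (loss $1.1M).
$564.3M: above both → same outcome either way.
$292M: below both → same outcome either way.
$425.1M: inside the interval → strictly worse (loss $0.7M).
$816M: above both → same outcome either way.
$424.8M: inside the interval → strictly worse (loss $1M).
Count: 3.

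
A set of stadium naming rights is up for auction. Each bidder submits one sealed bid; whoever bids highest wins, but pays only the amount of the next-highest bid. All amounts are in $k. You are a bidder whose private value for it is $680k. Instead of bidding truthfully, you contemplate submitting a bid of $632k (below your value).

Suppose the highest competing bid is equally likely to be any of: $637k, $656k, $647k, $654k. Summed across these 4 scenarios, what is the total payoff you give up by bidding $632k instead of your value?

The deviation costs you only when the competing bid falls strictly between $632k and $680k; elsewhere both bids give the same outcome.
$637k: truthful payoff $43k, deviation payoff $0k → loss $43k.
$656k: truthful payoff $24k, deviation payoff $0k → loss $24k.
$647k: truthful payoff $33k, deviation payoff $0k → loss $33k.
$654k: truthful payoff $26k, deviation payoff $0k → loss $26k.
Total loss = $43k + $24k + $33k + $26k = $126k.

$126k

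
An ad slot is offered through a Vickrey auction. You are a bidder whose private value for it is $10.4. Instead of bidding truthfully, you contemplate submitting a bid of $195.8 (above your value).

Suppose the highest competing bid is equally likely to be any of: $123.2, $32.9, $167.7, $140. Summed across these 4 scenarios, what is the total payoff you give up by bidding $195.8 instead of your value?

$422.2

The deviation costs you only when the competing bid falls strictly between $10.4 and $195.8; elsewhere both bids give the same outcome.
$123.2: truthful payoff $0, deviation payoff −$112.8 → loss $112.8.
$32.9: truthful payoff $0, deviation payoff −$22.5 → loss $22.5.
$167.7: truthful payoff $0, deviation payoff −$157.3 → loss $157.3.
$140: truthful payoff $0, deviation payoff −$129.6 → loss $129.6.
Total loss = $112.8 + $22.5 + $157.3 + $129.6 = $422.2.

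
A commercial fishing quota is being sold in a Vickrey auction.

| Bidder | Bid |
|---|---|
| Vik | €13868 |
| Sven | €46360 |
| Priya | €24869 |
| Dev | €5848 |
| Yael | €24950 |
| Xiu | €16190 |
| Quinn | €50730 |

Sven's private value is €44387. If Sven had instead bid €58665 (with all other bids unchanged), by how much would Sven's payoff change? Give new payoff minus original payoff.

−€6343

The highest bid among the other bidders is €50730; Sven's bid doesn't change that.
Original bid €46360: Sven is not highest (top rival bid is €50730); payoff €0.
Alternative bid €58665: Sven is highest, pays the top rival bid €50730; payoff €44387 − €50730 = −€6343.
Change in payoff = −€6343 − (€0) = −€6343.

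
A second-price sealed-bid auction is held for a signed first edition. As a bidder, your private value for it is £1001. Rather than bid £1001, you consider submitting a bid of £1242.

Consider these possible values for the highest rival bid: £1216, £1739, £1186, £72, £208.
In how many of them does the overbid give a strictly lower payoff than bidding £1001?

The deviation hurts exactly when the highest competing bid lies strictly between £1001 and £1242 — overbidding then wins at a price above your value.
£1216: inside the interval → strictly worse (loss £215).
£1739: above both → same outcome either way.
£1186: inside the interval → strictly worse (loss £185).
£72: below both → same outcome either way.
£208: below both → same outcome either way.
Count: 2.

2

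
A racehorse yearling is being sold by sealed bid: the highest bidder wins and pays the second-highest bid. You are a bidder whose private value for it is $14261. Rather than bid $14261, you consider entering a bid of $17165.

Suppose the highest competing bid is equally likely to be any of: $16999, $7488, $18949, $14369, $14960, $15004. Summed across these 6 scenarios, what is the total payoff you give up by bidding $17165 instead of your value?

$4288

The deviation costs you only when the competing bid falls strictly between $14261 and $17165; elsewhere both bids give the same outcome.
$16999: truthful payoff $0, deviation payoff −$2738 → loss $2738.
$7488: outcomes coincide → loss $0.
$18949: outcomes coincide → loss $0.
$14369: truthful payoff $0, deviation payoff −$108 → loss $108.
$14960: truthful payoff $0, deviation payoff −$699 → loss $699.
$15004: truthful payoff $0, deviation payoff −$743 → loss $743.
Total loss = $2738 + $108 + $699 + $743 = $4288.
Truthful bidding weakly dominates here: raising your bid can only win items priced above your value, and lowering it can only forfeit items priced below.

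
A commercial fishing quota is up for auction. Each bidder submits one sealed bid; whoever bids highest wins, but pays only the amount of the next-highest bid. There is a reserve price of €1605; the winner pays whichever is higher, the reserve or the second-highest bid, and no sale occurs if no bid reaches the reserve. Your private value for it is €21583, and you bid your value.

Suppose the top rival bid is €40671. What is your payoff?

Your bid €21583 is below the highest competing bid €40671, so you lose. Payoff €0.

€0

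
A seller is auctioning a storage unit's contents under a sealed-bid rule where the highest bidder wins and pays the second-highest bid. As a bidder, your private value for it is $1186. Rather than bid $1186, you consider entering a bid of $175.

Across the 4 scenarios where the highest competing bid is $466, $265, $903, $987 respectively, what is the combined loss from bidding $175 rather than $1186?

The deviation costs you only when the competing bid falls strictly between $175 and $1186; elsewhere both bids give the same outcome.
$466: truthful payoff $720, deviation payoff $0 → loss $720.
$265: truthful payoff $921, deviation payoff $0 → loss $921.
$903: truthful payoff $283, deviation payoff $0 → loss $283.
$987: truthful payoff $199, deviation payoff $0 → loss $199.
Total loss = $720 + $921 + $283 + $199 = $2123.

$2123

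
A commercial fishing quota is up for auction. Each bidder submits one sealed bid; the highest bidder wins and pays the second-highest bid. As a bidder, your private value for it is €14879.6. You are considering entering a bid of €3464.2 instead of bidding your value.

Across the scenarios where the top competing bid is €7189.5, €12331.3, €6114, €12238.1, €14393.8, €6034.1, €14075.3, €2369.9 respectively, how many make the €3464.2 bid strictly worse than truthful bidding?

The deviation hurts exactly when the highest competing bid lies strictly between €3464.2 and €14879.6 — underbidding then forfeits a profitable win.
€7189.5: inside the interval → strictly worse (loss €7690.1).
€12331.3: inside the interval → strictly worse (loss €2548.3).
€6114: inside the interval → strictly worse (loss €8765.6).
€12238.1: inside the interval → strictly worse (loss €2641.5).
€14393.8: inside the interval → strictly worse (loss €485.8).
€6034.1: inside the interval → strictly worse (loss €8845.5).
€14075.3: inside the interval → strictly worse (loss €804.3).
€2369.9: below both → same outcome either way.
Count: 7.

7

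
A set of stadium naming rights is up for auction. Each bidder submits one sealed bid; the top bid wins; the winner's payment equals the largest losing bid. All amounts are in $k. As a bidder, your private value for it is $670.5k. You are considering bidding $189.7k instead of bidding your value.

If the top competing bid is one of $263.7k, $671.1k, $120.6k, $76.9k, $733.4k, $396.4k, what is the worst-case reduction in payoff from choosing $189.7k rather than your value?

$263.7k: truthful gives $406.8k, deviation gives $0k → loss $406.8k.
$671.1k: same outcome either way → loss $0k.
$120.6k: same outcome either way → loss $0k.
$76.9k: same outcome either way → loss $0k.
$733.4k: same outcome either way → loss $0k.
$396.4k: truthful gives $274.1k, deviation gives $0k → loss $274.1k.
Maximum loss: $406.8k.

$406.8k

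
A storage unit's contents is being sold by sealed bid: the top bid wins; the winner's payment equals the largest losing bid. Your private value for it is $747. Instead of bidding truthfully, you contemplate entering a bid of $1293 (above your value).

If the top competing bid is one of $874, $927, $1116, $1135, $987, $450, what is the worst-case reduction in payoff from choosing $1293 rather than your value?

$388

$874: truthful gives $0, deviation gives −$127 → loss $127.
$927: truthful gives $0, deviation gives −$180 → loss $180.
$1116: truthful gives $0, deviation gives −$369 → loss $369.
$1135: truthful gives $0, deviation gives −$388 → loss $388.
$987: truthful gives $0, deviation gives −$240 → loss $240.
$450: same outcome either way → loss $0.
Maximum loss: $388.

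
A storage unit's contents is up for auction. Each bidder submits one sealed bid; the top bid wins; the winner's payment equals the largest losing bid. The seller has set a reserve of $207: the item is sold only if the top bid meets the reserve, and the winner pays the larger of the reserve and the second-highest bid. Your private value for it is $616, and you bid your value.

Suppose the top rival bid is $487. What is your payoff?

$129

Your bid $616 is the highest and exceeds the reserve.
Price = max(second-highest bid, reserve) = max($487, $207) = $487.
Payoff = $616 − $487 = $129.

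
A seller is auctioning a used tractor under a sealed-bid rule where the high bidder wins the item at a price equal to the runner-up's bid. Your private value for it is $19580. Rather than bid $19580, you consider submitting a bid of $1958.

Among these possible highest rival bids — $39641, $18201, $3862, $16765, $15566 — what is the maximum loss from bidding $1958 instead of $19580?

$39641: same outcome either way → loss $0.
$18201: truthful gives $1379, deviation gives $0 → loss $1379.
$3862: truthful gives $15718, deviation gives $0 → loss $15718.
$16765: truthful gives $2815, deviation gives $0 → loss $2815.
$15566: truthful gives $4014, deviation gives $0 → loss $4014.
Maximum loss: $15718.

$15718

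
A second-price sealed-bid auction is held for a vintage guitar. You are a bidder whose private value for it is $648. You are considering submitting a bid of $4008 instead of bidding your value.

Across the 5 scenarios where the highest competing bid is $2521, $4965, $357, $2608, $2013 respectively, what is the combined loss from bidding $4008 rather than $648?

The deviation costs you only when the competing bid falls strictly between $648 and $4008; elsewhere both bids give the same outcome.
$2521: truthful payoff $0, deviation payoff −$1873 → loss $1873.
$4965: outcomes coincide → loss $0.
$357: outcomes coincide → loss $0.
$2608: truthful payoff $0, deviation payoff −$1960 → loss $1960.
$2013: truthful payoff $0, deviation payoff −$1365 → loss $1365.
Total loss = $1873 + $1960 + $1365 = $5198.

$5198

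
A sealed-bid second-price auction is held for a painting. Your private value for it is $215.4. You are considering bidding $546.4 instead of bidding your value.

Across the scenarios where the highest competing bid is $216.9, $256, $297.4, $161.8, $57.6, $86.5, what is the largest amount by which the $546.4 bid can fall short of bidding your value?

$82

$216.9: truthful gives $0, deviation gives −$1.5 → loss $1.5.
$256: truthful gives $0, deviation gives −$40.6 → loss $40.6.
$297.4: truthful gives $0, deviation gives −$82 → loss $82.
$161.8: same outcome either way → loss $0.
$57.6: same outcome either way → loss $0.
$86.5: same outcome either way → loss $0.
Maximum loss: $82.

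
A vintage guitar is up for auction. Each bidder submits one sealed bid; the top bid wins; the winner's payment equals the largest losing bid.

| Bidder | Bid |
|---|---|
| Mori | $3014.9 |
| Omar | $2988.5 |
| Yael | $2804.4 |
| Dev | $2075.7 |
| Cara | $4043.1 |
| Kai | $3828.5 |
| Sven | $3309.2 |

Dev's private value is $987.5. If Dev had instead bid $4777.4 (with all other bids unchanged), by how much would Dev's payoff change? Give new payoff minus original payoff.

The highest bid among the other bidders is $4043.1; Dev's bid doesn't change that.
Original bid $2075.7: Dev is not highest (top rival bid is $4043.1); payoff $0.
Alternative bid $4777.4: Dev is highest, pays the top rival bid $4043.1; payoff $987.5 − $4043.1 = −$3055.6.
Change in payoff = −$3055.6 − ($0) = −$3055.6.

−$3055.6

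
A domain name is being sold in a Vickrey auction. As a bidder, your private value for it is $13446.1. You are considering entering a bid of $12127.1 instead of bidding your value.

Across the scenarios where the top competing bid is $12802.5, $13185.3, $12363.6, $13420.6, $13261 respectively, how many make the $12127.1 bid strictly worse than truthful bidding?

The deviation hurts exactly when the highest competing bid lies strictly between $12127.1 and $13446.1 — underbidding then forfeits a profitable win.
$12802.5: inside the interval → strictly worse (loss $643.6).
$13185.3: inside the interval → strictly worse (loss $260.8).
$12363.6: inside the interval → strictly worse (loss $1082.5).
$13420.6: inside the interval → strictly worse (loss $25.5).
$13261: inside the interval → strictly worse (loss $185.1).
Count: 5.

5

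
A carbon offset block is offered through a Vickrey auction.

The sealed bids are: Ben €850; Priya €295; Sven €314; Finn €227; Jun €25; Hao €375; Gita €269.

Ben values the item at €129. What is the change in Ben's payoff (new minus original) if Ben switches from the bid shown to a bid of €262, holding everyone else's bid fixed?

The highest bid among the other bidders is €375; Ben's bid doesn't change that.
Original bid €850: Ben is highest, pays the top rival bid €375; payoff €129 − €375 = −€246.
Alternative bid €262: Ben is not highest (top rival bid is €375); payoff €0.
Change in payoff = €0 − (−€246) = €246.

€246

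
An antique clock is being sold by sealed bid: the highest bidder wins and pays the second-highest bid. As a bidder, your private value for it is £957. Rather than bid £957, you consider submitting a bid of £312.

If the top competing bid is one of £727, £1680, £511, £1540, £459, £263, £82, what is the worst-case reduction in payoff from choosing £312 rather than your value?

£498

£727: truthful gives £230, deviation gives £0 → loss £230.
£1680: same outcome either way → loss £0.
£511: truthful gives £446, deviation gives £0 → loss £446.
£1540: same outcome either way → loss £0.
£459: truthful gives £498, deviation gives £0 → loss £498.
£263: same outcome either way → loss £0.
£82: same outcome either way → loss £0.
Maximum loss: £498.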